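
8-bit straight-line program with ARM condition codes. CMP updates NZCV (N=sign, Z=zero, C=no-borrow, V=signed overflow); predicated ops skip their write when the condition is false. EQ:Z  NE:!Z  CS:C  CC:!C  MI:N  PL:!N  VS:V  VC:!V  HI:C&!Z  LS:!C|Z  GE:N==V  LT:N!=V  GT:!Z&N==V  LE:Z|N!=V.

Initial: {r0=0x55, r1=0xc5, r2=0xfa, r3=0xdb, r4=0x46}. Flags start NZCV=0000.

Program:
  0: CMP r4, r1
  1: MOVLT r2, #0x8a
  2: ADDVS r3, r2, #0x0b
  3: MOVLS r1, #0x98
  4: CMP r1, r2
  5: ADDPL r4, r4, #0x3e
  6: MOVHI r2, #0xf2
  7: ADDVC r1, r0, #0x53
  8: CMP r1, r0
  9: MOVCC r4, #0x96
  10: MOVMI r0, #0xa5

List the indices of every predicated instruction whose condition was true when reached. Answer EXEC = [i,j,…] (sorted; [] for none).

0: ✓ CMP  NZCV=1001
1: · MOVLT
2: ✓ ADDVS  r3←0x05
3: ✓ MOVLS  r1←0x98
4: ✓ CMP  NZCV=1000
5: · ADDPL
6: · MOVHI
7: ✓ ADDVC  r1←0xa8
8: ✓ CMP  NZCV=0011
9: · MOVCC
10: · MOVMI

EXEC = [2,3,7]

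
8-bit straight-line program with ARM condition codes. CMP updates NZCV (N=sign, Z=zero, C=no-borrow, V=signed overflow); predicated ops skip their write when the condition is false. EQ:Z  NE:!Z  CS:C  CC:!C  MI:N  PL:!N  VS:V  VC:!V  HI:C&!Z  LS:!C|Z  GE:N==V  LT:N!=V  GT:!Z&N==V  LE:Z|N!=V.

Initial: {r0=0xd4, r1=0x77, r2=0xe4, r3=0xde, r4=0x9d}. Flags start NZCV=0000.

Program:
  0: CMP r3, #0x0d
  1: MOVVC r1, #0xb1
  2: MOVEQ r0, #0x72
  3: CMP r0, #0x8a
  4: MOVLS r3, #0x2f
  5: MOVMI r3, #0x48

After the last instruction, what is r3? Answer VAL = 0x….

VAL = 0xde

0: ✓ CMP  NZCV=1010
1: ✓ MOVVC  r1←0xb1
2: · MOVEQ
3: ✓ CMP  NZCV=0010
4: · MOVLS
5: · MOVMI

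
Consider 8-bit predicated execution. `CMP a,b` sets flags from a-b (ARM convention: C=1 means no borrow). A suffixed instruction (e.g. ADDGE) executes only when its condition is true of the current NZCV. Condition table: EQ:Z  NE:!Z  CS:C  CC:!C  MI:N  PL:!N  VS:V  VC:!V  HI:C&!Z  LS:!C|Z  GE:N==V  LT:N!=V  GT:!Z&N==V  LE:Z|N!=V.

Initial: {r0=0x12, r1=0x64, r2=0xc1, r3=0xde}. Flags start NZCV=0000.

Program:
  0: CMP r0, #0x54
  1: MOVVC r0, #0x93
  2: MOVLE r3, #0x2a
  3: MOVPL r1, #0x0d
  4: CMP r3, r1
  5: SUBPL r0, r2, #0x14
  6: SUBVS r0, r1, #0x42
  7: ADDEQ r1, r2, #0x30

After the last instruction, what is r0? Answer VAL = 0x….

0: ✓ CMP  NZCV=1000
1: ✓ MOVVC  r0←0x93
2: ✓ MOVLE  r3←0x2a
3: · MOVPL
4: ✓ CMP  NZCV=1000
5: · SUBPL
6: · SUBVS
7: · ADDEQ

VAL = 0x93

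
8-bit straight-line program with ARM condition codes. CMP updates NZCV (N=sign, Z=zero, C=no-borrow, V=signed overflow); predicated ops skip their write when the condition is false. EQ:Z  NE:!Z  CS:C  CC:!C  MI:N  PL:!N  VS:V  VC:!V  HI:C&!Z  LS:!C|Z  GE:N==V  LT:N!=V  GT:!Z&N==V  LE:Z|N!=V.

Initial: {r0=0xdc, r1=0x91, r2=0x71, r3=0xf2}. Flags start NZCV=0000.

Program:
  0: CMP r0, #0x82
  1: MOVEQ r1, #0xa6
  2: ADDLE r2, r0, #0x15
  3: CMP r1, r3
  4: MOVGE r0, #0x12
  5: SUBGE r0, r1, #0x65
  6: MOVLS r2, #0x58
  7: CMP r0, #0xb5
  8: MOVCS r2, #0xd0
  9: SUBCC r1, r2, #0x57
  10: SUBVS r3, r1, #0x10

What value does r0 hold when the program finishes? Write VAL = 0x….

0: ✓ CMP  NZCV=0010
1: · MOVEQ
2: · ADDLE
3: ✓ CMP  NZCV=1000
4: · MOVGE
5: · SUBGE
6: ✓ MOVLS  r2←0x58
7: ✓ CMP  NZCV=0010
8: ✓ MOVCS  r2←0xd0
9: · SUBCC
10: · SUBVS

VAL = 0xdc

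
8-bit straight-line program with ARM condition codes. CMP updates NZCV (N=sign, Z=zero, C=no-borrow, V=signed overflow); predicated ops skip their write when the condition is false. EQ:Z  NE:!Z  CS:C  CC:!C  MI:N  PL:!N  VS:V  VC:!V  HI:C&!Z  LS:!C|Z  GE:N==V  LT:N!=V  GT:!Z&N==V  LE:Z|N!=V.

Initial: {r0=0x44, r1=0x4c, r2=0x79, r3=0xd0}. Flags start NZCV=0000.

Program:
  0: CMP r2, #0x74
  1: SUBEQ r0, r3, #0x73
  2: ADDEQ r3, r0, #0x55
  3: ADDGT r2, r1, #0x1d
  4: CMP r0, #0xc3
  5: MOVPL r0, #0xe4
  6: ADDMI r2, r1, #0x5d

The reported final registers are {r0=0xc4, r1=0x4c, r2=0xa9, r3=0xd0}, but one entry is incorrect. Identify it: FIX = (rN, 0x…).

0: ✓ CMP  NZCV=0010
1: · SUBEQ
2: · ADDEQ
3: ✓ ADDGT  r2←0x69
4: ✓ CMP  NZCV=1001
5: · MOVPL
6: ✓ ADDMI  r2←0xa9

FIX = (r0, 0x44)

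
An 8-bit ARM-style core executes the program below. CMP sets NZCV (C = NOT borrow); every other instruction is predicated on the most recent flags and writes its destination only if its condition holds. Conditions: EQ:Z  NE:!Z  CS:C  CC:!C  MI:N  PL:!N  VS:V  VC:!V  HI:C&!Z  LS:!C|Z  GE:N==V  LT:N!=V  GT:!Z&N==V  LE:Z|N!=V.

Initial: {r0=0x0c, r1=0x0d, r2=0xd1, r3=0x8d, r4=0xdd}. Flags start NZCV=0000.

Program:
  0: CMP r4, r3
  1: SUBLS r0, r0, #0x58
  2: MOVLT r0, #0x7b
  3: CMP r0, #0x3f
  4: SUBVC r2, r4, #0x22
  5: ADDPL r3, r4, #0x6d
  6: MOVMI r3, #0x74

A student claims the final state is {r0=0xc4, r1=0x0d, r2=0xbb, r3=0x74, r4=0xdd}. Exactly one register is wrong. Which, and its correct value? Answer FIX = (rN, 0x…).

0: ✓ CMP  NZCV=0010
1: · SUBLS
2: · MOVLT
3: ✓ CMP  NZCV=1000
4: ✓ SUBVC  r2←0xbb
5: · ADDPL
6: ✓ MOVMI  r3←0x74

FIX = (r0, 0x0c)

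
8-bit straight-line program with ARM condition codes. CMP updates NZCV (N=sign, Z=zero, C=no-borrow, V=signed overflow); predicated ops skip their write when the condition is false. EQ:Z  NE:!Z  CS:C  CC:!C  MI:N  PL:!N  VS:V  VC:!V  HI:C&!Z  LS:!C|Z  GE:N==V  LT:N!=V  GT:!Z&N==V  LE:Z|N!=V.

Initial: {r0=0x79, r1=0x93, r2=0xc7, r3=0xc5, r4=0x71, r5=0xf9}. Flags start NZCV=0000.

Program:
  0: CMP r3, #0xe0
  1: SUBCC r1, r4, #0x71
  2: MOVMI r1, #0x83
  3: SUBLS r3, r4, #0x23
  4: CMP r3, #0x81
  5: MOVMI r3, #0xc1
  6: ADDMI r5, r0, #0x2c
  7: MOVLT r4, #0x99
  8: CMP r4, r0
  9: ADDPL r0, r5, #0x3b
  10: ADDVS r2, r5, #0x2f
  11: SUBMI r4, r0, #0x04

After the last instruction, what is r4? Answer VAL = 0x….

VAL = 0x75

0: ✓ CMP  NZCV=1000
1: ✓ SUBCC  r1←0x00
2: ✓ MOVMI  r1←0x83
3: ✓ SUBLS  r3←0x4e
4: ✓ CMP  NZCV=1001
5: ✓ MOVMI  r3←0xc1
6: ✓ ADDMI  r5←0xa5
7: · MOVLT
8: ✓ CMP  NZCV=1000
9: · ADDPL
10: · ADDVS
11: ✓ SUBMI  r4←0x75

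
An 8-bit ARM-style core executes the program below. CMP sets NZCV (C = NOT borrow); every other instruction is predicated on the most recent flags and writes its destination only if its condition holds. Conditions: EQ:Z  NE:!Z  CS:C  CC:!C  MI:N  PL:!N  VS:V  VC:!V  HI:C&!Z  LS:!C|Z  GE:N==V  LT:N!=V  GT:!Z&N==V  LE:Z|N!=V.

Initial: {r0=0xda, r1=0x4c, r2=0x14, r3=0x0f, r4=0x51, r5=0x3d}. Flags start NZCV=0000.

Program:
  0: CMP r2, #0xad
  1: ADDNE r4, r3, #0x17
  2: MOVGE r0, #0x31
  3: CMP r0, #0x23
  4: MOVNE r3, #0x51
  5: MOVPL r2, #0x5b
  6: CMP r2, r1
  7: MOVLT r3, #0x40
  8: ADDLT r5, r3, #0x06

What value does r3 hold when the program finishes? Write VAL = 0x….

VAL = 0x51

[0] flags=0000 → (cmp)
[1] flags=0000 NE?T → r4=0x26
[2] flags=0000 GE?T → r0=0x31
[3] flags=0010 → (cmp)
[4] flags=0010 NE?T → r3=0x51
[5] flags=0010 PL?T → r2=0x5b
[6] flags=0010 → (cmp)
[7] flags=0010 LT?F → skip
[8] flags=0010 LT?F → skip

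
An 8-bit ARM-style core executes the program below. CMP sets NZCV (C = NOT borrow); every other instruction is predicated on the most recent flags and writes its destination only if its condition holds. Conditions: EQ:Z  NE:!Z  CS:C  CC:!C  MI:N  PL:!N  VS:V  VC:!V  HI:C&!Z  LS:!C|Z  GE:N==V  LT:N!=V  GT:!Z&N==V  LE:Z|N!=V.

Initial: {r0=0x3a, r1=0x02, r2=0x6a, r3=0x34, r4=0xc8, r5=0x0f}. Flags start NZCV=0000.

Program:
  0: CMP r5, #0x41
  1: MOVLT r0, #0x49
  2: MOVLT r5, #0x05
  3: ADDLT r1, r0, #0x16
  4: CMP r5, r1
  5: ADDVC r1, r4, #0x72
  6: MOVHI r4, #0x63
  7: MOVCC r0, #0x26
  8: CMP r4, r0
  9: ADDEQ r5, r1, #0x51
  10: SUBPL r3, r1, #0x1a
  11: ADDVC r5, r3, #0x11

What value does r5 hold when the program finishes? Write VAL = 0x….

0: ✓ CMP  NZCV=1000
1: ✓ MOVLT  r0←0x49
2: ✓ MOVLT  r5←0x05
3: ✓ ADDLT  r1←0x5f
4: ✓ CMP  NZCV=1000
5: ✓ ADDVC  r1←0x3a
6: · MOVHI
7: ✓ MOVCC  r0←0x26
8: ✓ CMP  NZCV=1010
9: · ADDEQ
10: · SUBPL
11: ✓ ADDVC  r5←0x45

VAL = 0x45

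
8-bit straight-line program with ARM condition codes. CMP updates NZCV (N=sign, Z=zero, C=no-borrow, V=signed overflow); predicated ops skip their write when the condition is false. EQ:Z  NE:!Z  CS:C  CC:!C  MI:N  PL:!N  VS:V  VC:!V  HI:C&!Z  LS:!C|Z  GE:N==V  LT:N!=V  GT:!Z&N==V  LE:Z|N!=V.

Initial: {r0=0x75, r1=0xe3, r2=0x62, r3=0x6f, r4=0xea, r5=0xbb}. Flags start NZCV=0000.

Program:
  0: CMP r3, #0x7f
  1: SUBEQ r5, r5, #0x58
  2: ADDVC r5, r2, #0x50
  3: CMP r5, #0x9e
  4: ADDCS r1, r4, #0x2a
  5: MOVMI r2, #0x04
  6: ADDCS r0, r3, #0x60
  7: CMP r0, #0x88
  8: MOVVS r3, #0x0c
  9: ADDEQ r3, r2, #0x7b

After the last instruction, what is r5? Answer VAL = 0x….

[0] flags=1000 → (cmp)
[1] flags=1000 EQ?F → skip
[2] flags=1000 VC?T → r5=0xb2
[3] flags=0010 → (cmp)
[4] flags=0010 CS?T → r1=0x14
[5] flags=0010 MI?F → skip
[6] flags=0010 CS?T → r0=0xcf
[7] flags=0010 → (cmp)
[8] flags=0010 VS?F → skip
[9] flags=0010 EQ?F → skip

VAL = 0xb2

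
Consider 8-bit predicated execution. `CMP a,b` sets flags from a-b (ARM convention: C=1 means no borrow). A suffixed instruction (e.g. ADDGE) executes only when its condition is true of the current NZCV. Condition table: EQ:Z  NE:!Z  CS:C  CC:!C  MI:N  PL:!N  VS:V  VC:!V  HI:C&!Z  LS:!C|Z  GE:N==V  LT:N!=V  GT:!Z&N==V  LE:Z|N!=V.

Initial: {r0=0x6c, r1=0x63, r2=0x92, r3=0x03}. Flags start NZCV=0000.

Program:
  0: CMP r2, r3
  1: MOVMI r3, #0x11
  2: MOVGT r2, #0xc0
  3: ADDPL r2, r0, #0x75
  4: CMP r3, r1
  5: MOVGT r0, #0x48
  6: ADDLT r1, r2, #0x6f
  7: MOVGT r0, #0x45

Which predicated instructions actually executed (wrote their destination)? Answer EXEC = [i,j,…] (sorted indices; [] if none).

0: ✓ CMP  NZCV=1010
1: ✓ MOVMI  r3←0x11
2: · MOVGT
3: · ADDPL
4: ✓ CMP  NZCV=1000
5: · MOVGT
6: ✓ ADDLT  r1←0x01
7: · MOVGT

EXEC = [1,6]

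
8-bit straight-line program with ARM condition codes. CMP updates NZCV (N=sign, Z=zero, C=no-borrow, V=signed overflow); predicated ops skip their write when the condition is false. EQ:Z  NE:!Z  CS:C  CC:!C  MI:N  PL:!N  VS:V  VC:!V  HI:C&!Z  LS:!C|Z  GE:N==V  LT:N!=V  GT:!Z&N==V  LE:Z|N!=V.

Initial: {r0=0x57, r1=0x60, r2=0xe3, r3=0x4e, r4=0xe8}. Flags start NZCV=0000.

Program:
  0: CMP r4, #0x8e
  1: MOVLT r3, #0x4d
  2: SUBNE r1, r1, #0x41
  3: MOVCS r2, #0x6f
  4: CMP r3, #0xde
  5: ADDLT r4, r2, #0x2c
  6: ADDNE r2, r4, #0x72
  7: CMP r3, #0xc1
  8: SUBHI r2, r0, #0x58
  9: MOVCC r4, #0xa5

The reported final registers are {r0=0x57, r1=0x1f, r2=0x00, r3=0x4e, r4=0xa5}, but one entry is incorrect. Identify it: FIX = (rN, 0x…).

FIX = (r2, 0x5a)

0: ✓ CMP  NZCV=0010
1: · MOVLT
2: ✓ SUBNE  r1←0x1f
3: ✓ MOVCS  r2←0x6f
4: ✓ CMP  NZCV=0000
5: · ADDLT
6: ✓ ADDNE  r2←0x5a
7: ✓ CMP  NZCV=1001
8: · SUBHI
9: ✓ MOVCC  r4←0xa5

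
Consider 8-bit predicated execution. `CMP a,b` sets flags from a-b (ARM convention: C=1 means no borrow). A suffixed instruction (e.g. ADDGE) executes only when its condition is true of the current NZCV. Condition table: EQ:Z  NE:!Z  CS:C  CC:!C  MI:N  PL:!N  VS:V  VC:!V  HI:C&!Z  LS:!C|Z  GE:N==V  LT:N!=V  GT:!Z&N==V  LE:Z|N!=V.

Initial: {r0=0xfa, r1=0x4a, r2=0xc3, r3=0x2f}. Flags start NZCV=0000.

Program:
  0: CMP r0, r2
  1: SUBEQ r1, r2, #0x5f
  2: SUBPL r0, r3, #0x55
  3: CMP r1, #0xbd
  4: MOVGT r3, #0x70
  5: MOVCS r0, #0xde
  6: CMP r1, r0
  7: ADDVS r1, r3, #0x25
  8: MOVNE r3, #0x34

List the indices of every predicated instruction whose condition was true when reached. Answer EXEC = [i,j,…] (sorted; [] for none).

EXEC = [2,4,8]

[0] flags=0010 → (cmp)
[1] flags=0010 EQ?F → skip
[2] flags=0010 PL?T → r0=0xda
[3] flags=1001 → (cmp)
[4] flags=1001 GT?T → r3=0x70
[5] flags=1001 CS?F → skip
[6] flags=0000 → (cmp)
[7] flags=0000 VS?F → skip
[8] flags=0000 NE?T → r3=0x34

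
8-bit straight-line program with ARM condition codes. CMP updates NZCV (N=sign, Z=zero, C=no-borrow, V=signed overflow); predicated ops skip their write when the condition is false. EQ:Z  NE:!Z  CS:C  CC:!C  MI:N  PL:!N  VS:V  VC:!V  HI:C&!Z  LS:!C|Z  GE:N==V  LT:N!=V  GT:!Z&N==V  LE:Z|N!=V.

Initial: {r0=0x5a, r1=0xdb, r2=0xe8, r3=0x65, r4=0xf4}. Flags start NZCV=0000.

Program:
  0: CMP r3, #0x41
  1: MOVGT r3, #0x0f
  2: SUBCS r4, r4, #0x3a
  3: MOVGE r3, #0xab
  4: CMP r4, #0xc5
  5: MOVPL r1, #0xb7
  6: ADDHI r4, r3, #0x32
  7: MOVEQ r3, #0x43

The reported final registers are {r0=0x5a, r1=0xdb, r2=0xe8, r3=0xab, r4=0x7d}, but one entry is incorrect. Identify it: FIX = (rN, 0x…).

0: ✓ CMP  NZCV=0010
1: ✓ MOVGT  r3←0x0f
2: ✓ SUBCS  r4←0xba
3: ✓ MOVGE  r3←0xab
4: ✓ CMP  NZCV=1000
5: · MOVPL
6: · ADDHI
7: · MOVEQ

FIX = (r4, 0xba)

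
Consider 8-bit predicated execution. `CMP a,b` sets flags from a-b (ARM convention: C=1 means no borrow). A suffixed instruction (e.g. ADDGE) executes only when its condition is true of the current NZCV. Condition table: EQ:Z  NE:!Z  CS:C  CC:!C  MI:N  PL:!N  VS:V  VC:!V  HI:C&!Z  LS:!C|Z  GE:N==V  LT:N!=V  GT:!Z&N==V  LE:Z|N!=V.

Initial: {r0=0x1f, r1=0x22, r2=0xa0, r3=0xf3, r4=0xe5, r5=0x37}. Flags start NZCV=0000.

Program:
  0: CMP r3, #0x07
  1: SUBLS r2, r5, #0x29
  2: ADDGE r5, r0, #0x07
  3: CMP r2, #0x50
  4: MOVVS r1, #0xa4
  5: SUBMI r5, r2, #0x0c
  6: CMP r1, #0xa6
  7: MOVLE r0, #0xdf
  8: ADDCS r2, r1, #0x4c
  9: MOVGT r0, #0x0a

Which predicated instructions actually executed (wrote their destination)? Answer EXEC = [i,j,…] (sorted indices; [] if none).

EXEC = [4,7]

[0] flags=1010 → (cmp)
[1] flags=1010 LS?F → skip
[2] flags=1010 GE?F → skip
[3] flags=0011 → (cmp)
[4] flags=0011 VS?T → r1=0xa4
[5] flags=0011 MI?F → skip
[6] flags=1000 → (cmp)
[7] flags=1000 LE?T → r0=0xdf
[8] flags=1000 CS?F → skip
[9] flags=1000 GT?F → skip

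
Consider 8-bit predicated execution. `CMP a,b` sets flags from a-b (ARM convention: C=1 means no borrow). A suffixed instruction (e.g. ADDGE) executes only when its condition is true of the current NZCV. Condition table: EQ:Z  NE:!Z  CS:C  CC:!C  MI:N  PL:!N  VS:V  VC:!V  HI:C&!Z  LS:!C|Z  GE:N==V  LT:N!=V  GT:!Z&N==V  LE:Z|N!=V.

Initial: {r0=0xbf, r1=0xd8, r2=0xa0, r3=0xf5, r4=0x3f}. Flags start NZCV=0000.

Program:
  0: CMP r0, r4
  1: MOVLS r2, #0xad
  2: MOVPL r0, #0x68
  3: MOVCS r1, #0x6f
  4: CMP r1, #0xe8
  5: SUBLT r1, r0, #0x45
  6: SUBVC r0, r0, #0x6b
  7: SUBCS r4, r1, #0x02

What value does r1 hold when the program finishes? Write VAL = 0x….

[0] flags=1010 → (cmp)
[1] flags=1010 LS?F → skip
[2] flags=1010 PL?F → skip
[3] flags=1010 CS?T → r1=0x6f
[4] flags=1001 → (cmp)
[5] flags=1001 LT?F → skip
[6] flags=1001 VC?F → skip
[7] flags=1001 CS?F → skip

VAL = 0x6f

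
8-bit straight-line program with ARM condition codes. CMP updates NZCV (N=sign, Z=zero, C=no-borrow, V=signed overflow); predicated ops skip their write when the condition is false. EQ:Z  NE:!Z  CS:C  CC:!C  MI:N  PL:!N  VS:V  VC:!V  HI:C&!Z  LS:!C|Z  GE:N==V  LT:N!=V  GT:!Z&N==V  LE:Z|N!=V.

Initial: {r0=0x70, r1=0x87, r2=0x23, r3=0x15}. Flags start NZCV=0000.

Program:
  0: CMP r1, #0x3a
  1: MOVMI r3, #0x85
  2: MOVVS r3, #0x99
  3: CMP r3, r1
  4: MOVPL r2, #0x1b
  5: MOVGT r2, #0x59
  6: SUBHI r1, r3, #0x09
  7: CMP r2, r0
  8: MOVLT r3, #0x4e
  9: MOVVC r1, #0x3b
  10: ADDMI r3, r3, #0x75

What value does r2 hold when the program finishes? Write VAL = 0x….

VAL = 0x59

0: ✓ CMP  NZCV=0011
1: · MOVMI
2: ✓ MOVVS  r3←0x99
3: ✓ CMP  NZCV=0010
4: ✓ MOVPL  r2←0x1b
5: ✓ MOVGT  r2←0x59
6: ✓ SUBHI  r1←0x90
7: ✓ CMP  NZCV=1000
8: ✓ MOVLT  r3←0x4e
9: ✓ MOVVC  r1←0x3b
10: ✓ ADDMI  r3←0xc3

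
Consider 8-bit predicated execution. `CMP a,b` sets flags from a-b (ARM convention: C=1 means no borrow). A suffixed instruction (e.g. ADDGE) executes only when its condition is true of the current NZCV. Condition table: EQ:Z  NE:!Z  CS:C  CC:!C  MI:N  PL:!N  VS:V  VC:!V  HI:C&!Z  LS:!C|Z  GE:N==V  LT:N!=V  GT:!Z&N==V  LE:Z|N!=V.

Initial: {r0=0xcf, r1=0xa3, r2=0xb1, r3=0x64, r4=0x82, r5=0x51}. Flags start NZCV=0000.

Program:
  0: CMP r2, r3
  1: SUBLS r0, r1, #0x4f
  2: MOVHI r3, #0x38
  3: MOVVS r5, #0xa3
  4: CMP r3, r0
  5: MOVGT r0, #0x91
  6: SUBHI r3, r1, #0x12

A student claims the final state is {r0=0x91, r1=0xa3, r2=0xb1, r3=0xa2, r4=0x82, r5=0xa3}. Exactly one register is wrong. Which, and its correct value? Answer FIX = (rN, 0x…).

FIX = (r3, 0x38)

[0] flags=0011 → (cmp)
[1] flags=0011 LS?F → skip
[2] flags=0011 HI?T → r3=0x38
[3] flags=0011 VS?T → r5=0xa3
[4] flags=0000 → (cmp)
[5] flags=0000 GT?T → r0=0x91
[6] flags=0000 HI?F → skip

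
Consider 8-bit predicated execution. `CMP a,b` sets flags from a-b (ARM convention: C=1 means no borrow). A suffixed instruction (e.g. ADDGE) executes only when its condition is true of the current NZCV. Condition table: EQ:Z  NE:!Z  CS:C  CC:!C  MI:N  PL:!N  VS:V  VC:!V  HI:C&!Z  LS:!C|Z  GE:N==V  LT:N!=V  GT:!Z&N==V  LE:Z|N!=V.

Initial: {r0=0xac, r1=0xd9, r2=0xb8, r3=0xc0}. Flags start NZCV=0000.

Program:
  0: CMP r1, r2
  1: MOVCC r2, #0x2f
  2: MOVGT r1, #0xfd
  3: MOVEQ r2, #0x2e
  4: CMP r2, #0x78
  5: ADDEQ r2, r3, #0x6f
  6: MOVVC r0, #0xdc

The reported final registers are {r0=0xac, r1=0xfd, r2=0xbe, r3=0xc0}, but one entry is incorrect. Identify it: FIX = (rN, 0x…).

FIX = (r2, 0xb8)

0: ✓ CMP  NZCV=0010
1: · MOVCC
2: ✓ MOVGT  r1←0xfd
3: · MOVEQ
4: ✓ CMP  NZCV=0011
5: · ADDEQ
6: · MOVVC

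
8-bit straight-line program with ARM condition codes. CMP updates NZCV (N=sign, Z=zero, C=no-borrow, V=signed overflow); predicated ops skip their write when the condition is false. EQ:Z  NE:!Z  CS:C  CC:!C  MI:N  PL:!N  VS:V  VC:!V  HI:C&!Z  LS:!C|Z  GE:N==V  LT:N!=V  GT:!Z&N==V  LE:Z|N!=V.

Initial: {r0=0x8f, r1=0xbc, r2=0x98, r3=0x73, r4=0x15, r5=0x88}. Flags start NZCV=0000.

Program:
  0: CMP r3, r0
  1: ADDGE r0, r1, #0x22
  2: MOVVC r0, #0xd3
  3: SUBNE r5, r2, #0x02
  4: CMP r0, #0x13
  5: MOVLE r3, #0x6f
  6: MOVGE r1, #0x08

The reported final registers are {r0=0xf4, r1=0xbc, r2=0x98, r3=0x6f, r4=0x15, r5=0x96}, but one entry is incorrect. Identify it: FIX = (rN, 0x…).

FIX = (r0, 0xde)

[0] flags=1001 → (cmp)
[1] flags=1001 GE?T → r0=0xde
[2] flags=1001 VC?F → skip
[3] flags=1001 NE?T → r5=0x96
[4] flags=1010 → (cmp)
[5] flags=1010 LE?T → r3=0x6f
[6] flags=1010 GE?F → skip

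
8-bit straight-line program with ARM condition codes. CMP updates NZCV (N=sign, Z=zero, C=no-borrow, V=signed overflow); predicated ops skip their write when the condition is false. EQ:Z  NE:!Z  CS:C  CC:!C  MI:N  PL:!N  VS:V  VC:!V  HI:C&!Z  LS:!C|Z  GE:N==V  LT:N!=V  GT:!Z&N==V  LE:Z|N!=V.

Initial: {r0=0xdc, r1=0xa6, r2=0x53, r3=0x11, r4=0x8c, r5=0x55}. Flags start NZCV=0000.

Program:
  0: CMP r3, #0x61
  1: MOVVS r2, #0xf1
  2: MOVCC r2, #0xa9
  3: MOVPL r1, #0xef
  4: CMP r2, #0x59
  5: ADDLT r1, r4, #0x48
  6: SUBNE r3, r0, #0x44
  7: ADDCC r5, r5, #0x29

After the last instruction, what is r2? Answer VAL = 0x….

0: ✓ CMP  NZCV=1000
1: · MOVVS
2: ✓ MOVCC  r2←0xa9
3: · MOVPL
4: ✓ CMP  NZCV=0011
5: ✓ ADDLT  r1←0xd4
6: ✓ SUBNE  r3←0x98
7: · ADDCC

VAL = 0xa9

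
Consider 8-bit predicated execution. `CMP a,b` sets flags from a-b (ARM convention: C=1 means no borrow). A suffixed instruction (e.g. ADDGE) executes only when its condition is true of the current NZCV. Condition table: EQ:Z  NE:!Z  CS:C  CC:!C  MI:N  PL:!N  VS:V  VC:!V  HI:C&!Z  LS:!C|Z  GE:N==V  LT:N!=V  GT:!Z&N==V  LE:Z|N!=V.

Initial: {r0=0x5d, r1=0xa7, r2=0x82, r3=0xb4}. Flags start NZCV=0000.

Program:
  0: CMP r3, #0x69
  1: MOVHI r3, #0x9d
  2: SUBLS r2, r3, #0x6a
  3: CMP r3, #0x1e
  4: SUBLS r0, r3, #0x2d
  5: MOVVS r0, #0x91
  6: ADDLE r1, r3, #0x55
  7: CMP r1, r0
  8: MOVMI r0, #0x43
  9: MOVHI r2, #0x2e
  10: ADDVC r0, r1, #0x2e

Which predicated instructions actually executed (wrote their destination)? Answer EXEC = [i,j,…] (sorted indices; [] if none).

EXEC = [1,5,6,9,10]

0: ✓ CMP  NZCV=0011
1: ✓ MOVHI  r3←0x9d
2: · SUBLS
3: ✓ CMP  NZCV=0011
4: · SUBLS
5: ✓ MOVVS  r0←0x91
6: ✓ ADDLE  r1←0xf2
7: ✓ CMP  NZCV=0010
8: · MOVMI
9: ✓ MOVHI  r2←0x2e
10: ✓ ADDVC  r0←0x20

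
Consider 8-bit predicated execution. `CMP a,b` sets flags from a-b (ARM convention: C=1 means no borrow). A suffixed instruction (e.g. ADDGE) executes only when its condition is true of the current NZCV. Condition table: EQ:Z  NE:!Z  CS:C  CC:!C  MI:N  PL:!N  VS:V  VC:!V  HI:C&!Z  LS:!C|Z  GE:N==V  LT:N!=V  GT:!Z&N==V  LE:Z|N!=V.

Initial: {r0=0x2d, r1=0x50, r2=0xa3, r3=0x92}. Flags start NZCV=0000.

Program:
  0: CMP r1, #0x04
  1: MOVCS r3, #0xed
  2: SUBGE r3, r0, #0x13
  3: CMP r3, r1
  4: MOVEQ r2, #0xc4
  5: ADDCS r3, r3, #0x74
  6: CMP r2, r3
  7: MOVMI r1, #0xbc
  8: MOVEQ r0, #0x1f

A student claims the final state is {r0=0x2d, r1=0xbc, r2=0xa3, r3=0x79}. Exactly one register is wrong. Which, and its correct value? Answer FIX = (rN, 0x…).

FIX = (r3, 0x1a)

[0] flags=0010 → (cmp)
[1] flags=0010 CS?T → r3=0xed
[2] flags=0010 GE?T → r3=0x1a
[3] flags=1000 → (cmp)
[4] flags=1000 EQ?F → skip
[5] flags=1000 CS?F → skip
[6] flags=1010 → (cmp)
[7] flags=1010 MI?T → r1=0xbc
[8] flags=1010 EQ?F → skip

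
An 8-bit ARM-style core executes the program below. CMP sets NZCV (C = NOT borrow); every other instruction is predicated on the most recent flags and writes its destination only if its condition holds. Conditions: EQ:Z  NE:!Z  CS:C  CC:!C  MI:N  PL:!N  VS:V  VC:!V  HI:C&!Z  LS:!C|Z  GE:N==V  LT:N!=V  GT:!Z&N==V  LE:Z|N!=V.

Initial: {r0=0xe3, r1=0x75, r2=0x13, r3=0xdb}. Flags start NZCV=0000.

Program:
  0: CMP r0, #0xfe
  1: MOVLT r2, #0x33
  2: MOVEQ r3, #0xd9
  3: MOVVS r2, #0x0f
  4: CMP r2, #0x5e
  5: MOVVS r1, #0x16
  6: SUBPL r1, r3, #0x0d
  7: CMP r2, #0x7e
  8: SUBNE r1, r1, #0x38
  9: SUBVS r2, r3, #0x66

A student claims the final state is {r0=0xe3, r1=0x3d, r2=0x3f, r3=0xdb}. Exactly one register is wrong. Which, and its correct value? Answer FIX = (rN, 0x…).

0: ✓ CMP  NZCV=1000
1: ✓ MOVLT  r2←0x33
2: · MOVEQ
3: · MOVVS
4: ✓ CMP  NZCV=1000
5: · MOVVS
6: · SUBPL
7: ✓ CMP  NZCV=1000
8: ✓ SUBNE  r1←0x3d
9: · SUBVS

FIX = (r2, 0x33)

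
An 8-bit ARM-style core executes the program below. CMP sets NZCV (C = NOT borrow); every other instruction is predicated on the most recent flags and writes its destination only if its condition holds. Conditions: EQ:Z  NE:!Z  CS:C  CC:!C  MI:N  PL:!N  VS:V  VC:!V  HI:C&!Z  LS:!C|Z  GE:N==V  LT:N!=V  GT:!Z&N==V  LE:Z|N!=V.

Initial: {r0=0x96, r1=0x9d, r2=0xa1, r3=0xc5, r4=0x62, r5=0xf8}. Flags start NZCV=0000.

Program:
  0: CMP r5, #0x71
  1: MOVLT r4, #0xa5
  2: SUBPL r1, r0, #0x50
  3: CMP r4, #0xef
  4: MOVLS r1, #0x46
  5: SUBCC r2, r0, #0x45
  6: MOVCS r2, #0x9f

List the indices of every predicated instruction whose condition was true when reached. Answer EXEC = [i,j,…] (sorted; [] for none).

0: ✓ CMP  NZCV=1010
1: ✓ MOVLT  r4←0xa5
2: · SUBPL
3: ✓ CMP  NZCV=1000
4: ✓ MOVLS  r1←0x46
5: ✓ SUBCC  r2←0x51
6: · MOVCS

EXEC = [1,4,5]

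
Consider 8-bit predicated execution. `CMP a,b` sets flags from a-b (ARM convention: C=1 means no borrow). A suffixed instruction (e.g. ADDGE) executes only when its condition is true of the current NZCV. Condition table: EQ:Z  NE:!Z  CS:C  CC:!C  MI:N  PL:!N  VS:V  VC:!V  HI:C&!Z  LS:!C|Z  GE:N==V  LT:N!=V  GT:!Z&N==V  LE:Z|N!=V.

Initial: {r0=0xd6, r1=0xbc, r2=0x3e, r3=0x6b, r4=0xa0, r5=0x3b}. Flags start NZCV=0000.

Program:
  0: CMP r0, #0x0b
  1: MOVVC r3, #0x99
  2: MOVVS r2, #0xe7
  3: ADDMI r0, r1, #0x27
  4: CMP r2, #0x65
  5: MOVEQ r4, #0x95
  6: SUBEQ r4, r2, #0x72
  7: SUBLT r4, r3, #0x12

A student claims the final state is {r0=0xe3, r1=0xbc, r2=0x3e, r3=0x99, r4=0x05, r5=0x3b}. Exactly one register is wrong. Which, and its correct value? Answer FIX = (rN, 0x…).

FIX = (r4, 0x87)

0: ✓ CMP  NZCV=1010
1: ✓ MOVVC  r3←0x99
2: · MOVVS
3: ✓ ADDMI  r0←0xe3
4: ✓ CMP  NZCV=1000
5: · MOVEQ
6: · SUBEQ
7: ✓ SUBLT  r4←0x87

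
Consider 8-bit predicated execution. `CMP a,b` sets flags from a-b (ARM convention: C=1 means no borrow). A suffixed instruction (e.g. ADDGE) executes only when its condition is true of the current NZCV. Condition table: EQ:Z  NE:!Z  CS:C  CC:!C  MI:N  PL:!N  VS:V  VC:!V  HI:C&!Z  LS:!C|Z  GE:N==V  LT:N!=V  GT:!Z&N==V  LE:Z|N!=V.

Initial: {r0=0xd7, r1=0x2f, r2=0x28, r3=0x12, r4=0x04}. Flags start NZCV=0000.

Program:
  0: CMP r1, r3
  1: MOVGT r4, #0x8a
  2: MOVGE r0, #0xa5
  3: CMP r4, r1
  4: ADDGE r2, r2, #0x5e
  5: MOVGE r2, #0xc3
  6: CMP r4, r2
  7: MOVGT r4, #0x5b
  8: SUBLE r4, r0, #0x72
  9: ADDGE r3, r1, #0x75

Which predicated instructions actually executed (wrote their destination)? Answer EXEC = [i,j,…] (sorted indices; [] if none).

[0] flags=0010 → (cmp)
[1] flags=0010 GT?T → r4=0x8a
[2] flags=0010 GE?T → r0=0xa5
[3] flags=0011 → (cmp)
[4] flags=0011 GE?F → skip
[5] flags=0011 GE?F → skip
[6] flags=0011 → (cmp)
[7] flags=0011 GT?F → skip
[8] flags=0011 LE?T → r4=0x33
[9] flags=0011 GE?F → skip

EXEC = [1,2,8]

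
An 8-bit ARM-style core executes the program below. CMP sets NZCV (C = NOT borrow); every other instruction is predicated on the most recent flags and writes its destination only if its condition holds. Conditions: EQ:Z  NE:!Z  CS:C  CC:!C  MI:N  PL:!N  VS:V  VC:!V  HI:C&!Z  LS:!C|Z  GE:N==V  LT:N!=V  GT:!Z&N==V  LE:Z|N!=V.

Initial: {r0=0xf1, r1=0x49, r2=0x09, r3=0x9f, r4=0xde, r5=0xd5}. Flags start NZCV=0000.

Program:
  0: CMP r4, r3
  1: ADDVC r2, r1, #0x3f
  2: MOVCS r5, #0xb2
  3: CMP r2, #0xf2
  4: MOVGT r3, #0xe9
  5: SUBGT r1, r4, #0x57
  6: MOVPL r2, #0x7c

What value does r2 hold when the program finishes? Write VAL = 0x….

0: ✓ CMP  NZCV=0010
1: ✓ ADDVC  r2←0x88
2: ✓ MOVCS  r5←0xb2
3: ✓ CMP  NZCV=1000
4: · MOVGT
5: · SUBGT
6: · MOVPL

VAL = 0x88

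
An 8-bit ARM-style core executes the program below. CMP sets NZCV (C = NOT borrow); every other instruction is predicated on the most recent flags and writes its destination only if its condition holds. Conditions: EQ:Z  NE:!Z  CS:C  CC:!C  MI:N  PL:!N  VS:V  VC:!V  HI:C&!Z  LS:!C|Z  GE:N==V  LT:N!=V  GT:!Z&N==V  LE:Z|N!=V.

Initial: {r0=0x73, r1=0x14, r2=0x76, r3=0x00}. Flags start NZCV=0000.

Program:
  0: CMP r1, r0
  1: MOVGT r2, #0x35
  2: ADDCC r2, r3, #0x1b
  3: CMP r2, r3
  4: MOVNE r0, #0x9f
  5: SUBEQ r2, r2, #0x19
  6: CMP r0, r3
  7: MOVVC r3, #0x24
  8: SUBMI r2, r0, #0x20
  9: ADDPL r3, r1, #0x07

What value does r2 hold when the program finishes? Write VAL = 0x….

VAL = 0x7f

[0] flags=1000 → (cmp)
[1] flags=1000 GT?F → skip
[2] flags=1000 CC?T → r2=0x1b
[3] flags=0010 → (cmp)
[4] flags=0010 NE?T → r0=0x9f
[5] flags=0010 EQ?F → skip
[6] flags=1010 → (cmp)
[7] flags=1010 VC?T → r3=0x24
[8] flags=1010 MI?T → r2=0x7f
[9] flags=1010 PL?F → skip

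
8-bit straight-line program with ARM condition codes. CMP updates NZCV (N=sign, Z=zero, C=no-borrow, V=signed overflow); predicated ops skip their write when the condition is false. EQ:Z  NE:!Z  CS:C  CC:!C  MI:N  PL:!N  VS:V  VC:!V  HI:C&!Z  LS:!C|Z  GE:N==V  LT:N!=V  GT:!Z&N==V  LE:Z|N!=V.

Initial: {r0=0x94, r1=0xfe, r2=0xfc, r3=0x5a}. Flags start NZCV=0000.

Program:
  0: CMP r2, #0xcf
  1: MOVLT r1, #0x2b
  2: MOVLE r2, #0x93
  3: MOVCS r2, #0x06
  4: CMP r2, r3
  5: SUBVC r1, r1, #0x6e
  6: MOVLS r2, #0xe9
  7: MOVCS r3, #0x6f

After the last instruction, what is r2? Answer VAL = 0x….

VAL = 0xe9

[0] flags=0010 → (cmp)
[1] flags=0010 LT?F → skip
[2] flags=0010 LE?F → skip
[3] flags=0010 CS?T → r2=0x06
[4] flags=1000 → (cmp)
[5] flags=1000 VC?T → r1=0x90
[6] flags=1000 LS?T → r2=0xe9
[7] flags=1000 CS?F → skip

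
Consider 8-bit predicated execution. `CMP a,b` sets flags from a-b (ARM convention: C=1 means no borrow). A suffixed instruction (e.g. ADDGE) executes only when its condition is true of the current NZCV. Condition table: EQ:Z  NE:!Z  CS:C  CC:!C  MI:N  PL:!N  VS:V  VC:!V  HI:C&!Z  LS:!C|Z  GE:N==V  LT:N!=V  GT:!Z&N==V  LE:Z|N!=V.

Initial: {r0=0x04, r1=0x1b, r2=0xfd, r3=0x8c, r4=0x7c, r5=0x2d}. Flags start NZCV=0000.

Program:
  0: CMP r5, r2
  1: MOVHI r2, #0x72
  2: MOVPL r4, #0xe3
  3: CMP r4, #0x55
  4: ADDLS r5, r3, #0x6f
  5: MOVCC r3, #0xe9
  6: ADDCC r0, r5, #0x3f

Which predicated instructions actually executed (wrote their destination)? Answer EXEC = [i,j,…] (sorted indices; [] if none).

EXEC = [2]

0: ✓ CMP  NZCV=0000
1: · MOVHI
2: ✓ MOVPL  r4←0xe3
3: ✓ CMP  NZCV=1010
4: · ADDLS
5: · MOVCC
6: · ADDCC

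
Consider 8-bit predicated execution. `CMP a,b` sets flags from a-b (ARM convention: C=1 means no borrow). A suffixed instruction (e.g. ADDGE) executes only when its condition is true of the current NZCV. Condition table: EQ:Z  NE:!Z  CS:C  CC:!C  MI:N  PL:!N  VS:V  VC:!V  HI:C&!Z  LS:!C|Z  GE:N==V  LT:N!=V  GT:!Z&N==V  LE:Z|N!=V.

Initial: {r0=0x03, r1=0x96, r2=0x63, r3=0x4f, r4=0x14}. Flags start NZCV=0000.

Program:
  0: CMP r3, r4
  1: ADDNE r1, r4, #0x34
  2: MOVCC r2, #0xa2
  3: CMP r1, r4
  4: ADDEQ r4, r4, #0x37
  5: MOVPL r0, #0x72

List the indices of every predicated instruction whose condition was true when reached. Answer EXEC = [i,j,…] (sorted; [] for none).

0: ✓ CMP  NZCV=0010
1: ✓ ADDNE  r1←0x48
2: · MOVCC
3: ✓ CMP  NZCV=0010
4: · ADDEQ
5: ✓ MOVPL  r0←0x72

EXEC = [1,5]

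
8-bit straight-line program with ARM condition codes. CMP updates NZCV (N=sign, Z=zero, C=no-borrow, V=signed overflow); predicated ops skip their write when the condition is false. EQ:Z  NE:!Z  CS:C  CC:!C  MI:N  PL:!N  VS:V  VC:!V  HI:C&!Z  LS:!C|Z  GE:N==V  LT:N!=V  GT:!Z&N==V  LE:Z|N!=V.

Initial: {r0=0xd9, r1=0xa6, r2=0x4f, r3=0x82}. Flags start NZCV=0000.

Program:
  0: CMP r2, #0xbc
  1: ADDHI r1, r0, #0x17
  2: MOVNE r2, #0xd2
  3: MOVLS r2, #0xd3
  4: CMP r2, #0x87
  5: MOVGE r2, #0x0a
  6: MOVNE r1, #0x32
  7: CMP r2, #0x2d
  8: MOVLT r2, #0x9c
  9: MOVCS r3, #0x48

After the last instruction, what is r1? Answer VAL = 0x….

VAL = 0x32

[0] flags=1001 → (cmp)
[1] flags=1001 HI?F → skip
[2] flags=1001 NE?T → r2=0xd2
[3] flags=1001 LS?T → r2=0xd3
[4] flags=0010 → (cmp)
[5] flags=0010 GE?T → r2=0x0a
[6] flags=0010 NE?T → r1=0x32
[7] flags=1000 → (cmp)
[8] flags=1000 LT?T → r2=0x9c
[9] flags=1000 CS?F → skip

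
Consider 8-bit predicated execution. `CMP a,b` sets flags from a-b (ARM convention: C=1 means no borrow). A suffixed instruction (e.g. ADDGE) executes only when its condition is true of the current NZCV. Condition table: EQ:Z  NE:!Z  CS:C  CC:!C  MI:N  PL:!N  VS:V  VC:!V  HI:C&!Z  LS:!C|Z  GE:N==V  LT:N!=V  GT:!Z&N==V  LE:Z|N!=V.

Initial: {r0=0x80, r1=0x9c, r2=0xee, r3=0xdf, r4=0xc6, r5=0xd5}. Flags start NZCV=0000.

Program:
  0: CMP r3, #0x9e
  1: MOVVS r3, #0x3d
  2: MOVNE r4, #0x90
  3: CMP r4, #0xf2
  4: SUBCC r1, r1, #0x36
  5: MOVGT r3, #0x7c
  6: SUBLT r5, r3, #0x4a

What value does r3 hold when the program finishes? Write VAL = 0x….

VAL = 0xdf

0: ✓ CMP  NZCV=0010
1: · MOVVS
2: ✓ MOVNE  r4←0x90
3: ✓ CMP  NZCV=1000
4: ✓ SUBCC  r1←0x66
5: · MOVGT
6: ✓ SUBLT  r5←0x95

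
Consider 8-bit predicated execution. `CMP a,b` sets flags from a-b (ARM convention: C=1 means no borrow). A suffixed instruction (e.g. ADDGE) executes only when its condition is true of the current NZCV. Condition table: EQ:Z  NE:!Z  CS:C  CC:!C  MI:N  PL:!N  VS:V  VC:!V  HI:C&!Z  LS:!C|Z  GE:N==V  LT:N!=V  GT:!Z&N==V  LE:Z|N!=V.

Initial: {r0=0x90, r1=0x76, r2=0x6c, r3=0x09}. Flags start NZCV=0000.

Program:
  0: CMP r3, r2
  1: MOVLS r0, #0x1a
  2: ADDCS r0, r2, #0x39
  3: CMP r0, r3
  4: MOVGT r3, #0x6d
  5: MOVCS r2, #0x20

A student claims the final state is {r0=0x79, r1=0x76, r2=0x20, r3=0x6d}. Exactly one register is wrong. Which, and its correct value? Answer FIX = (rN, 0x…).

0: ✓ CMP  NZCV=1000
1: ✓ MOVLS  r0←0x1a
2: · ADDCS
3: ✓ CMP  NZCV=0010
4: ✓ MOVGT  r3←0x6d
5: ✓ MOVCS  r2←0x20

FIX = (r0, 0x1a)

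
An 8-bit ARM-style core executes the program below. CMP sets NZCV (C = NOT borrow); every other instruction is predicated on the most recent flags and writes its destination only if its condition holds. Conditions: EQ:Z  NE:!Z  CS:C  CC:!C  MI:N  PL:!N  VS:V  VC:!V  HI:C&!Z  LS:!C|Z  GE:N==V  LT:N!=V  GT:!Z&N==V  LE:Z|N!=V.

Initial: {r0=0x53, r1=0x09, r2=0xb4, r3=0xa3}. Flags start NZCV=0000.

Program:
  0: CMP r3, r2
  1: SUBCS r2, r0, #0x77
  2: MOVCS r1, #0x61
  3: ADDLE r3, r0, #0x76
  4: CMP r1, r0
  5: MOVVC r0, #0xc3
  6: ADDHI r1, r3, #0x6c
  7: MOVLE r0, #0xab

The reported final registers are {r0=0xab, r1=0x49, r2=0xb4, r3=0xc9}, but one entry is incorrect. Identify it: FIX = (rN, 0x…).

FIX = (r1, 0x09)

0: ✓ CMP  NZCV=1000
1: · SUBCS
2: · MOVCS
3: ✓ ADDLE  r3←0xc9
4: ✓ CMP  NZCV=1000
5: ✓ MOVVC  r0←0xc3
6: · ADDHI
7: ✓ MOVLE  r0←0xab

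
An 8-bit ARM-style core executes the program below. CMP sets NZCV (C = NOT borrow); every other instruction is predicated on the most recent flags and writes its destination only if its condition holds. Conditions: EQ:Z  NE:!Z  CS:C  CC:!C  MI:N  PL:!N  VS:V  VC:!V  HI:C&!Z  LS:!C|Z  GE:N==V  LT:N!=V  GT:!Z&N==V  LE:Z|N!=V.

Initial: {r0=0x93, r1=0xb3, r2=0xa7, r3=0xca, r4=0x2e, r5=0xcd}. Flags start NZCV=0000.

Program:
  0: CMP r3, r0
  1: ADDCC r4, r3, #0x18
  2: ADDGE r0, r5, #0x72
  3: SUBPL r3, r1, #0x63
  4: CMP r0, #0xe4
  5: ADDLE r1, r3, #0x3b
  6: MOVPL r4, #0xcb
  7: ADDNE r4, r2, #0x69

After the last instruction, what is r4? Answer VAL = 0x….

VAL = 0x10

[0] flags=0010 → (cmp)
[1] flags=0010 CC?F → skip
[2] flags=0010 GE?T → r0=0x3f
[3] flags=0010 PL?T → r3=0x50
[4] flags=0000 → (cmp)
[5] flags=0000 LE?F → skip
[6] flags=0000 PL?T → r4=0xcb
[7] flags=0000 NE?T → r4=0x10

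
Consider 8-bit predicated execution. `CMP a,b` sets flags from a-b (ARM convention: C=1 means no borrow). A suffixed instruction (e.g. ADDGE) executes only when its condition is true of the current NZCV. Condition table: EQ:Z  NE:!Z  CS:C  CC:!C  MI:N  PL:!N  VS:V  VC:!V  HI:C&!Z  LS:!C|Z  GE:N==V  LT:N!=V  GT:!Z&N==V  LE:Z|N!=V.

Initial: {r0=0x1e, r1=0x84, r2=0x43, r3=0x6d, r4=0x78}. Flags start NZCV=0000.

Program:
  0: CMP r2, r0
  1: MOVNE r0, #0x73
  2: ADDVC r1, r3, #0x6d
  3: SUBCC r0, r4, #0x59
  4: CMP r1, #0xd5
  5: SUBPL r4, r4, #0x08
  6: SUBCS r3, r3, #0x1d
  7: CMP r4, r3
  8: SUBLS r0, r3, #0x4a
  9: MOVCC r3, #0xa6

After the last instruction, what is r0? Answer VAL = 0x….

VAL = 0x73

[0] flags=0010 → (cmp)
[1] flags=0010 NE?T → r0=0x73
[2] flags=0010 VC?T → r1=0xda
[3] flags=0010 CC?F → skip
[4] flags=0010 → (cmp)
[5] flags=0010 PL?T → r4=0x70
[6] flags=0010 CS?T → r3=0x50
[7] flags=0010 → (cmp)
[8] flags=0010 LS?F → skip
[9] flags=0010 CC?F → skip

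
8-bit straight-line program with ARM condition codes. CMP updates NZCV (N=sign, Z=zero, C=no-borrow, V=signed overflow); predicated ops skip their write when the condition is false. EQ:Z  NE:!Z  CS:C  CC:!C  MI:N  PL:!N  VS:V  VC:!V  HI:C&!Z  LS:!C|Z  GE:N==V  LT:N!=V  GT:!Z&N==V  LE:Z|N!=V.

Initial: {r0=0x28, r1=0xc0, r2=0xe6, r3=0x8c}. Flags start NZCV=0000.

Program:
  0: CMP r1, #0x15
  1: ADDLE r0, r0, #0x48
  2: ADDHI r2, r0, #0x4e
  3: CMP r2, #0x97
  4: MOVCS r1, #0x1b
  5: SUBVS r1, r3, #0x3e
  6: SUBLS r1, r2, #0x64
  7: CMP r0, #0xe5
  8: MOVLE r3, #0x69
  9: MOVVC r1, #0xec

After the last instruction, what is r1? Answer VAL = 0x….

0: ✓ CMP  NZCV=1010
1: ✓ ADDLE  r0←0x70
2: ✓ ADDHI  r2←0xbe
3: ✓ CMP  NZCV=0010
4: ✓ MOVCS  r1←0x1b
5: · SUBVS
6: · SUBLS
7: ✓ CMP  NZCV=1001
8: · MOVLE
9: · MOVVC

VAL = 0x1b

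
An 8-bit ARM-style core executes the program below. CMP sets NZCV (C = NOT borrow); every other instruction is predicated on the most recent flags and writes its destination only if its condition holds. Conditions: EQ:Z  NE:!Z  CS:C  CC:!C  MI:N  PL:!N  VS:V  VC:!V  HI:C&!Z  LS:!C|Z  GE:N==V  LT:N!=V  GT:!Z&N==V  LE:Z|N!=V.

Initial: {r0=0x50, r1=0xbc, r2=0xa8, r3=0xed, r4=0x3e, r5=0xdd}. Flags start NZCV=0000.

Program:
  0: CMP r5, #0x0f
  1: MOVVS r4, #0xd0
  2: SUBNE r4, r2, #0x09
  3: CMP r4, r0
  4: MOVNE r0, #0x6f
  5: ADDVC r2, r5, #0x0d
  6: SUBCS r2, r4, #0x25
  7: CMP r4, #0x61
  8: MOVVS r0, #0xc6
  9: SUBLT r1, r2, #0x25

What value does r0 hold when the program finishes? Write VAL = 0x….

VAL = 0xc6

[0] flags=1010 → (cmp)
[1] flags=1010 VS?F → skip
[2] flags=1010 NE?T → r4=0x9f
[3] flags=0011 → (cmp)
[4] flags=0011 NE?T → r0=0x6f
[5] flags=0011 VC?F → skip
[6] flags=0011 CS?T → r2=0x7a
[7] flags=0011 → (cmp)
[8] flags=0011 VS?T → r0=0xc6
[9] flags=0011 LT?T → r1=0x55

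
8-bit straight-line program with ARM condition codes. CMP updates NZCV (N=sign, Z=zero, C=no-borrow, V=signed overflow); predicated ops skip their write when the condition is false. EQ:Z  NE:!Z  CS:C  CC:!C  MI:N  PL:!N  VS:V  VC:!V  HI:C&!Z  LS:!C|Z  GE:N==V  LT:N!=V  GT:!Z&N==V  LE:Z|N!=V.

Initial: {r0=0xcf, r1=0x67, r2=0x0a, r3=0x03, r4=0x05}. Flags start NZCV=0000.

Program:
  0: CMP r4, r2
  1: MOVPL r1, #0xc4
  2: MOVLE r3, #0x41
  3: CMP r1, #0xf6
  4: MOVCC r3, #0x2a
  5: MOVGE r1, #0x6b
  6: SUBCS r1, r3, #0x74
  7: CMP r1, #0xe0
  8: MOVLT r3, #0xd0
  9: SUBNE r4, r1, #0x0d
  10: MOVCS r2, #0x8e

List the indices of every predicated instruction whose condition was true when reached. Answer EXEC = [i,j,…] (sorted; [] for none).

[0] flags=1000 → (cmp)
[1] flags=1000 PL?F → skip
[2] flags=1000 LE?T → r3=0x41
[3] flags=0000 → (cmp)
[4] flags=0000 CC?T → r3=0x2a
[5] flags=0000 GE?T → r1=0x6b
[6] flags=0000 CS?F → skip
[7] flags=1001 → (cmp)
[8] flags=1001 LT?F → skip
[9] flags=1001 NE?T → r4=0x5e
[10] flags=1001 CS?F → skip

EXEC = [2,4,5,9]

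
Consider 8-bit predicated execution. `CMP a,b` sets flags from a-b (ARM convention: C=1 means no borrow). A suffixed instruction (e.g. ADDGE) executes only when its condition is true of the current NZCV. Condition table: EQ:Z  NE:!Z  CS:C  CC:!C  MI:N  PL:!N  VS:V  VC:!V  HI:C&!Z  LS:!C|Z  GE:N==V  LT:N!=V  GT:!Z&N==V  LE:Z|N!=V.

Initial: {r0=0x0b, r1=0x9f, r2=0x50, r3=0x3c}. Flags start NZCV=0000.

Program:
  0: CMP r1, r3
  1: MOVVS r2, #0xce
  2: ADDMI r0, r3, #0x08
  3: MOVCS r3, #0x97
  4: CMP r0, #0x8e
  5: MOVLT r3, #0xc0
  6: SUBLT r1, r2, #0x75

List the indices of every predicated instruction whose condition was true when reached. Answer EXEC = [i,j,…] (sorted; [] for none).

EXEC = [1,3]

[0] flags=0011 → (cmp)
[1] flags=0011 VS?T → r2=0xce
[2] flags=0011 MI?F → skip
[3] flags=0011 CS?T → r3=0x97
[4] flags=0000 → (cmp)
[5] flags=0000 LT?F → skip
[6] flags=0000 LT?F → skip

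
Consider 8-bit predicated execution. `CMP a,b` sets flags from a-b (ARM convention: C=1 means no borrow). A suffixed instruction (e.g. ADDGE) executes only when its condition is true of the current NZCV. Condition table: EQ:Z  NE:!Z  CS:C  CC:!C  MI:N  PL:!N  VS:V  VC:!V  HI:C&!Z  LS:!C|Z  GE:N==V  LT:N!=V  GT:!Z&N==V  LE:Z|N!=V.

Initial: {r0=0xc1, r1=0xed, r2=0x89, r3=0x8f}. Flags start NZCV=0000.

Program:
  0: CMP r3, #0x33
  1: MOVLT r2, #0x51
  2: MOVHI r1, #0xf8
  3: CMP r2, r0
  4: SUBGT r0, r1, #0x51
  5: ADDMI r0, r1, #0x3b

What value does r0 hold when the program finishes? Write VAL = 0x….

[0] flags=0011 → (cmp)
[1] flags=0011 LT?T → r2=0x51
[2] flags=0011 HI?T → r1=0xf8
[3] flags=1001 → (cmp)
[4] flags=1001 GT?T → r0=0xa7
[5] flags=1001 MI?T → r0=0x33

VAL = 0x33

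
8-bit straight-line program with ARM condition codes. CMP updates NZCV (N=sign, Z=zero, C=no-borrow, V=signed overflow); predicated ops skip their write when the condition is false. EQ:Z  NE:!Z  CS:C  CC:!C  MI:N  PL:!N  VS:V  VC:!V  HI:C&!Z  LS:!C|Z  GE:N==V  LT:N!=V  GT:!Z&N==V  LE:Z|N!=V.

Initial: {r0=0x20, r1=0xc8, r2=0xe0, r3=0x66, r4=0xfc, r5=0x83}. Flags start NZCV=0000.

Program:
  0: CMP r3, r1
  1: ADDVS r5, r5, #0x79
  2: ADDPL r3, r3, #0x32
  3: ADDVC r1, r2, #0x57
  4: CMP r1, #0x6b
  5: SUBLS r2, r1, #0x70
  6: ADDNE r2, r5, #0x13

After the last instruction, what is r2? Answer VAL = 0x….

0: ✓ CMP  NZCV=1001
1: ✓ ADDVS  r5←0xfc
2: · ADDPL
3: · ADDVC
4: ✓ CMP  NZCV=0011
5: · SUBLS
6: ✓ ADDNE  r2←0x0f

VAL = 0x0f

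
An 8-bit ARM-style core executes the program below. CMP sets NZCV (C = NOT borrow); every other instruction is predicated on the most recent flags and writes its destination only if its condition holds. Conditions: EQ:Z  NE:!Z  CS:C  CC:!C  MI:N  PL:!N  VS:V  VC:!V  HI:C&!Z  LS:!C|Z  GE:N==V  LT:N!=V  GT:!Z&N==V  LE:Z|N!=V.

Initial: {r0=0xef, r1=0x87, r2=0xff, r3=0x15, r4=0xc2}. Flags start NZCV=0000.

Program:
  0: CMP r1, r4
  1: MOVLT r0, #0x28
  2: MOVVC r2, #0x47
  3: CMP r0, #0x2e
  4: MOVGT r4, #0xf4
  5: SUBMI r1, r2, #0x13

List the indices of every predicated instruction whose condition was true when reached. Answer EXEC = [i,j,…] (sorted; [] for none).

0: ✓ CMP  NZCV=1000
1: ✓ MOVLT  r0←0x28
2: ✓ MOVVC  r2←0x47
3: ✓ CMP  NZCV=1000
4: · MOVGT
5: ✓ SUBMI  r1←0x34

EXEC = [1,2,5]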